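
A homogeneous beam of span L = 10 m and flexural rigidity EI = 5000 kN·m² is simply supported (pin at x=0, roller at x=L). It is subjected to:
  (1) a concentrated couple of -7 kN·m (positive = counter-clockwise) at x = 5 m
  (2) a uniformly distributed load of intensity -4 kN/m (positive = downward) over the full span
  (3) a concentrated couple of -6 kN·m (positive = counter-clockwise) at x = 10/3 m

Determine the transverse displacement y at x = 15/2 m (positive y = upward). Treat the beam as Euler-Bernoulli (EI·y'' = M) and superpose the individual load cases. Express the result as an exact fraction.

y(15/2) = 673/9600 m

Load 1 — applied couple M₀=-7 kN·m at a=5 m (b=L-a=5):
  y_1 = (M₀x³/(6L)-M₀(x-a)²/2+C₁x)/EI  [x>a] with C₁=M₀(3b²-L²)/(6L)=35/12 = ((-7)·(15/2)³/(6·10)-(-7)·((15/2)-5)²/2+(35/12)·(15/2))/5000 = -7/6400 m
Load 2 — uniform load w=-4 kN/m over full span:
  y_2 = -wx(L³-2Lx²+x³)/(24EI) = -(-4)·(15/2)·(10³-2·10·(15/2)²+(15/2)³)/(24·5000) = 19/256 m
Load 3 — applied couple M₀=-6 kN·m at a=10/3 m (b=L-a=20/3):
  y_3 = (M₀x³/(6L)-M₀(x-a)²/2+C₁x)/EI  [x>a] with C₁=M₀(3b²-L²)/(6L)=-10/3 = ((-6)·(15/2)³/(6·10)-(-6)·((15/2)-(10/3))²/2+(-10/3)·(15/2))/5000 = -29/9600 m
Superposition: y = Σ y_i = 673/9600 m ≈ 0.070104 m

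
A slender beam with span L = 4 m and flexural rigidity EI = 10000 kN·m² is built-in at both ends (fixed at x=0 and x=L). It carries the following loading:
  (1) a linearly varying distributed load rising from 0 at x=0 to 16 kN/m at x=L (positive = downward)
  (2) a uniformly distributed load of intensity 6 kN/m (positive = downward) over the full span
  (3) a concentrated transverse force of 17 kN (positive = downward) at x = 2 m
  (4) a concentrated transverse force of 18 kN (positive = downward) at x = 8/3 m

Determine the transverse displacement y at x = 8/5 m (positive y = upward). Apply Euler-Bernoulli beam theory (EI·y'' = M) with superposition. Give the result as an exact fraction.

Load 1 — triangular load w₀=16 kN/m (0→w₀ over full span):
  y_1 = -w₀x²(L-x)²(x+2L)/(120LEI) = -16·(8/5)²·(4-(8/5))²·((8/5)+2·4)/(120·4·10000) = -4608/9765625 m
Load 2 — uniform load w=6 kN/m over full span:
  y_2 = -wx²(L-x)²/(24EI) = -6·(8/5)²·(4-(8/5))²/(24·10000) = -144/390625 m
Load 3 — point force P=17 kN at a=2 m (b=L-a=2):
  y_3 = -Pb²x²(3aL-(3a+b)x)/(6L³EI)  [x≤a] = -17·2²·(8/5)²·(3·2·4-(3·2+2)·(8/5))/(6·4³·10000) = -119/234375 m
Load 4 — point force P=18 kN at a=8/3 m (b=L-a=4/3):
  y_4 = -Pb²x²(3aL-(3a+b)x)/(6L³EI)  [x≤a] = -18·(4/3)²·(8/5)²·(3·(8/3)·4-(3·(8/3)+(4/3))·(8/5))/(6·4³·10000) = -256/703125 m
Superposition: y = Σ y_i = -150497/87890625 m ≈ -0.001712 m

y(8/5) = -150497/87890625 m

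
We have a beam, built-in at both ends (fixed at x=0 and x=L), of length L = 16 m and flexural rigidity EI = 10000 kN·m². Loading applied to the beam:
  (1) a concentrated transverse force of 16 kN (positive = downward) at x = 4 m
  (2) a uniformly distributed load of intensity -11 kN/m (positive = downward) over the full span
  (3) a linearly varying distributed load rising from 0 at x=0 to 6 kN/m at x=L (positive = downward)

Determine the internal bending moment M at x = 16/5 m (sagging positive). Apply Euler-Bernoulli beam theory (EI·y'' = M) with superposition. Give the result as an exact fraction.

Load 1 — point force P=16 kN at a=4 m (b=L-a=12):
  M_1 = Pb²(3a+b)x/L³ - Pab²/L²  [x≤a] = 16·12²·(3·4+12)·(16/5)/16³ - 16·4·12²/16² = 36/5 kN·m
Load 2 — uniform load w=-11 kN/m over full span:
  M_2 = wLx/2 - wL²/12 - wx²/2 = (-11)·16·(16/5)/2 - (-11)·16²/12 - (-11)·(16/5)²/2 = 704/75 kN·m
Load 3 — triangular load w₀=6 kN/m (0→w₀ over full span):
  M_3 = 3w₀Lx/20 - w₀L²/30 - w₀x³/(6L) = 3·6·16·(16/5)/20 - 6·16²/30 - 6·(16/5)³/(6·16) = -896/125 kN·m
Superposition: M = Σ M_i = 3532/375 kN·m ≈ 9.418667 kN·m

M(16/5) = 3532/375 kN·m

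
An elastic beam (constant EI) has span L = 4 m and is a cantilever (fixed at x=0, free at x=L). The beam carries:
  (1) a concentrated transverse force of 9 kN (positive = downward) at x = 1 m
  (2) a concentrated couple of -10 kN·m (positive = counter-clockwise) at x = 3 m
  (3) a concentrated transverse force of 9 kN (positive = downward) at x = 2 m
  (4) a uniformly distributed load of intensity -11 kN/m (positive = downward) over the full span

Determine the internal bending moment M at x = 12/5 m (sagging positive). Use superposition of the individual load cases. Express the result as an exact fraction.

Load 1 — point force P=9 kN at a=1 m (b=L-a=3):
  M_1 = 0  [x>a] = 0 kN·m
Load 2 — applied couple M₀=-10 kN·m at a=3 m (b=L-a=1):
  M_2 = M₀  [x≤a] = (-10) = -10 kN·m
Load 3 — point force P=9 kN at a=2 m (b=L-a=2):
  M_3 = 0  [x>a] = 0 kN·m
Load 4 — uniform load w=-11 kN/m over full span:
  M_4 = -w(L-x)²/2 = -(-11)·(4-(12/5))²/2 = 352/25 kN·m
Superposition: M = Σ M_i = 102/25 kN·m ≈ 4.080000 kN·m

M(12/5) = 102/25 kN·m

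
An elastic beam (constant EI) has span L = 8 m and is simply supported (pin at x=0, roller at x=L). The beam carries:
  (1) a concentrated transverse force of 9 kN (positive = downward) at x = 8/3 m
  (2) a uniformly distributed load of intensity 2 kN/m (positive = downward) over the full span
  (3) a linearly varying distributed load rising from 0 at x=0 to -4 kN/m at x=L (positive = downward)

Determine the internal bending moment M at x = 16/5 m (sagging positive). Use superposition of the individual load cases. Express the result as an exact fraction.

Load 1 — point force P=9 kN at a=8/3 m (b=L-a=16/3):
  M_1 = Pa(L-x)/L  [x>a] = 9·(8/3)·(8-(16/5))/8 = 72/5 kN·m
Load 2 — uniform load w=2 kN/m over full span:
  M_2 = wx(L-x)/2 = 2·(16/5)·(8-(16/5))/2 = 384/25 kN·m
Load 3 — triangular load w₀=-4 kN/m (0→w₀ over full span):
  M_3 = w₀Lx/6 - w₀x³/(6L) = (-4)·8·(16/5)/6 - (-4)·(16/5)³/(6·8) = -1792/125 kN·m
Superposition: M = Σ M_i = 1928/125 kN·m ≈ 15.424000 kN·m

M(16/5) = 1928/125 kN·m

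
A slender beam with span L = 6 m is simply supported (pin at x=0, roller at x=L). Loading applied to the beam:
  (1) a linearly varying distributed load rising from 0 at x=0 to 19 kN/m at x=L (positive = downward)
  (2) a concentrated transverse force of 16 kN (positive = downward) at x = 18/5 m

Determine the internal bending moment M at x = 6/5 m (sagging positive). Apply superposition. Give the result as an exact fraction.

M(6/5) = 3696/125 kN·m

Load 1 — triangular load w₀=19 kN/m (0→w₀ over full span):
  M_1 = w₀Lx/6 - w₀x³/(6L) = 19·6·(6/5)/6 - 19·(6/5)³/(6·6) = 2736/125 kN·m
Load 2 — point force P=16 kN at a=18/5 m (b=L-a=12/5):
  M_2 = Pbx/L  [x≤a] = 16·(12/5)·(6/5)/6 = 192/25 kN·m
Superposition: M = Σ M_i = 3696/125 kN·m ≈ 29.568000 kN·m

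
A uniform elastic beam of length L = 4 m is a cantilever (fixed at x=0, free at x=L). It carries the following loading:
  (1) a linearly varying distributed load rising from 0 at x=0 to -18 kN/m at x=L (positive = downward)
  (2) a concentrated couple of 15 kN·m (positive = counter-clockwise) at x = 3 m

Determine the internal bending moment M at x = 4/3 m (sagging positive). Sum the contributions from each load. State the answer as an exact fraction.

Load 1 — triangular load w₀=-18 kN/m (0→w₀ over full span):
  M_1 = w₀Lx/2 - w₀L²/3 - w₀x³/(6L) = (-18)·4·(4/3)/2 - (-18)·4²/3 - (-18)·(4/3)³/(6·4) = 448/9 kN·m
Load 2 — applied couple M₀=15 kN·m at a=3 m (b=L-a=1):
  M_2 = M₀  [x≤a] = 15 = 15 kN·m
Superposition: M = Σ M_i = 583/9 kN·m ≈ 64.777778 kN·m

M(4/3) = 583/9 kN·m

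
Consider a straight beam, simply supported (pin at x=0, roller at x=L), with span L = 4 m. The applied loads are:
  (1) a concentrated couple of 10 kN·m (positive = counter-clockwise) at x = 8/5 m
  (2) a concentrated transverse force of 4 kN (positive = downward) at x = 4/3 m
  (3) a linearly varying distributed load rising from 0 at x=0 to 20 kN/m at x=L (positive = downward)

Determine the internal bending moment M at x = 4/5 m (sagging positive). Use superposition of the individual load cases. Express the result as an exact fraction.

Load 1 — applied couple M₀=10 kN·m at a=8/5 m (b=L-a=12/5):
  M_1 = M₀x/L  [x≤a] = 10·(4/5)/4 = 2 kN·m
Load 2 — point force P=4 kN at a=4/3 m (b=L-a=8/3):
  M_2 = Pbx/L  [x≤a] = 4·(8/3)·(4/5)/4 = 32/15 kN·m
Load 3 — triangular load w₀=20 kN/m (0→w₀ over full span):
  M_3 = w₀Lx/6 - w₀x³/(6L) = 20·4·(4/5)/6 - 20·(4/5)³/(6·4) = 256/25 kN·m
Superposition: M = Σ M_i = 1078/75 kN·m ≈ 14.373333 kN·m

M(4/5) = 1078/75 kN·m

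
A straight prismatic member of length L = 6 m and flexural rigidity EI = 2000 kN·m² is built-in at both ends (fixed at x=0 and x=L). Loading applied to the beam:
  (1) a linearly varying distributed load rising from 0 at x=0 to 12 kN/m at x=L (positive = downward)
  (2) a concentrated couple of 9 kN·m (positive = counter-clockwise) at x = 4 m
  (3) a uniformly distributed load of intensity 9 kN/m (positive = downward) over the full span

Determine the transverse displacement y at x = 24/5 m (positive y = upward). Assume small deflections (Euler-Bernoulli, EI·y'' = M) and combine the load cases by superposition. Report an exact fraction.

Load 1 — triangular load w₀=12 kN/m (0→w₀ over full span):
  y_1 = -w₀x²(L-x)²(x+2L)/(120LEI) = -12·(24/5)²·(6-(24/5))²·((24/5)+2·6)/(120·6·2000) = -9072/1953125 m
Load 2 — applied couple M₀=9 kN·m at a=4 m (b=L-a=2):
  y_2 = (R_Ax³/6 - M_Ax²/2 - M₀(x-a)²/2)/EI  [x>a] with R_A=2, M_A=3 = (2·(24/5)³/6 - 3·(24/5)²/2 - 9·((24/5)-4)²/2)/2000 = -9/31250 m
Load 3 — uniform load w=9 kN/m over full span:
  y_3 = -wx²(L-x)²/(24EI) = -9·(24/5)²·(6-(24/5))²/(24·2000) = -486/78125 m
Superposition: y = Σ y_i = -43569/3906250 m ≈ -0.011154 m

y(24/5) = -43569/3906250 m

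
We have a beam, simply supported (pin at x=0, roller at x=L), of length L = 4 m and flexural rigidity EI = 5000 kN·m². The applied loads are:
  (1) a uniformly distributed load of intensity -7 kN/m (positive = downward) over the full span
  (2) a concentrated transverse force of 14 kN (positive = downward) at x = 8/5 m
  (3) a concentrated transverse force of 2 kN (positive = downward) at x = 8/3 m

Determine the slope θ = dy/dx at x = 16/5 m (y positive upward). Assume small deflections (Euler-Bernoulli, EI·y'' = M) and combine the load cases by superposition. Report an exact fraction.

Load 1 — uniform load w=-7 kN/m over full span:
  θ_1 = -w(L³-6Lx²+4x³)/(24EI) = -(-7)·(4³-6·4·(16/5)²+4·(16/5)³)/(24·5000) = -231/78125 rad
Load 2 — point force P=14 kN at a=8/5 m (b=L-a=12/5):
  θ_2 = -Pa(2L²-6Lx+3x²+a²)/(6LEI)  [x>a] = -14·(8/5)·(2·4²-6·4·(16/5)+3·(16/5)²+(8/5)²)/(6·4·5000) = 168/78125 rad
Load 3 — point force P=2 kN at a=8/3 m (b=L-a=4/3):
  θ_3 = -Pa(2L²-6Lx+3x²+a²)/(6LEI)  [x>a] = -2·(8/3)·(2·4²-6·4·(16/5)+3·(16/5)²+(8/3)²)/(6·4·5000) = 392/1265625 rad
Superposition: θ = Σ θ_i = -3143/6328125 rad ≈ -0.000497 rad

θ(16/5) = -3143/6328125 rad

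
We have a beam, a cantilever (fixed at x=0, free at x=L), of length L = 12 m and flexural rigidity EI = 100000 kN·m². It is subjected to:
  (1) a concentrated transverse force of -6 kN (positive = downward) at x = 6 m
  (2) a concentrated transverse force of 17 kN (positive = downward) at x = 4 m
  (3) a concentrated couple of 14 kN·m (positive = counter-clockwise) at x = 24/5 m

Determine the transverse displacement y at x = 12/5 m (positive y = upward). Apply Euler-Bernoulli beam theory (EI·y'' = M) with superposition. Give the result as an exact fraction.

Load 1 — point force P=-6 kN at a=6 m (b=L-a=6):
  y_1 = -Px²(3a-x)/(6EI)  [x≤a] = -(-6)·(12/5)²·(3·6-(12/5))/(6·100000) = 351/390625 m
Load 2 — point force P=17 kN at a=4 m (b=L-a=8):
  y_2 = -Px²(3a-x)/(6EI)  [x≤a] = -17·(12/5)²·(3·4-(12/5))/(6·100000) = -612/390625 m
Load 3 — applied couple M₀=14 kN·m at a=24/5 m (b=L-a=36/5):
  y_3 = M₀x²/(2EI)  [x≤a] = 14·(12/5)²/(2·100000) = 63/156250 m
Superposition: y = Σ y_i = -207/781250 m ≈ -0.000265 m

y(12/5) = -207/781250 m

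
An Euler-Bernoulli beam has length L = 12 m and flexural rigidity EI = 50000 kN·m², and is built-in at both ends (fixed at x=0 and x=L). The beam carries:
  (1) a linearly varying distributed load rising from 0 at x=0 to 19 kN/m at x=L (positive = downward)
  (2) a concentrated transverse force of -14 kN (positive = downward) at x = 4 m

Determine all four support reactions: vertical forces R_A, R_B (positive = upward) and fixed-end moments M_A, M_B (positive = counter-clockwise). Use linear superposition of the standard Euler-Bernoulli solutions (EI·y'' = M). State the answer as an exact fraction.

R_A = 3217/135 kN, M_A = 2984/45 kN·m, R_B = 10283/135 kN, M_B = -5596/45 kN·m

Load 1 — triangular load w₀=19 kN/m (0→w₀ over full span):
  R_A = 3w₀L/20 = 3·19·12/20 = 171/5 kN
  M_A = w₀L²/30 = 19·12²/30 = 456/5 kN·m
  R_B = 7w₀L/20 = 7·19·12/20 = 399/5 kN
  M_B = -w₀L²/20 = -19·12²/20 = -684/5 kN·m
Load 2 — point force P=-14 kN at a=4 m (b=L-a=8):
  R_A = Pb²(3a+b)/L³ = (-14)·8²·(3·4+8)/12³ = -280/27 kN
  M_A = Pab²/L² = (-14)·4·8²/12² = -224/9 kN·m
  R_B = Pa²(a+3b)/L³ = (-14)·4²·(4+3·8)/12³ = -98/27 kN
  M_B = -Pa²b/L² = -(-14)·4²·8/12² = 112/9 kN·m
Superposition: R_A = 3217/135 kN, M_A = 2984/45 kN·m, R_B = 10283/135 kN, M_B = -5596/45 kN·m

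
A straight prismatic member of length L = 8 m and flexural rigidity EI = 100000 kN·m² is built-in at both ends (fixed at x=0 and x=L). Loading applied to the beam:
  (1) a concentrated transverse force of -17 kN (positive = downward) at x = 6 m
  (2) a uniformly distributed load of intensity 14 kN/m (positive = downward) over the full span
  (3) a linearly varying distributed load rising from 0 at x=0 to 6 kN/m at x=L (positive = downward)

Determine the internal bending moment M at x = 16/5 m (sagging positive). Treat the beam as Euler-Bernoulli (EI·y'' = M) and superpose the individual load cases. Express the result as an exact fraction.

M(16/5) = 110617/3000 kN·m

Load 1 — point force P=-17 kN at a=6 m (b=L-a=2):
  M_1 = Pb²(3a+b)x/L³ - Pab²/L²  [x≤a] = (-17)·2²·(3·6+2)·(16/5)/8³ - (-17)·6·2²/8² = -17/8 kN·m
Load 2 — uniform load w=14 kN/m over full span:
  M_2 = wLx/2 - wL²/12 - wx²/2 = 14·8·(16/5)/2 - 14·8²/12 - 14·(16/5)²/2 = 2464/75 kN·m
Load 3 — triangular load w₀=6 kN/m (0→w₀ over full span):
  M_3 = 3w₀Lx/20 - w₀L²/30 - w₀x³/(6L) = 3·6·8·(16/5)/20 - 6·8²/30 - 6·(16/5)³/(6·8) = 768/125 kN·m
Superposition: M = Σ M_i = 110617/3000 kN·m ≈ 36.872333 kN·m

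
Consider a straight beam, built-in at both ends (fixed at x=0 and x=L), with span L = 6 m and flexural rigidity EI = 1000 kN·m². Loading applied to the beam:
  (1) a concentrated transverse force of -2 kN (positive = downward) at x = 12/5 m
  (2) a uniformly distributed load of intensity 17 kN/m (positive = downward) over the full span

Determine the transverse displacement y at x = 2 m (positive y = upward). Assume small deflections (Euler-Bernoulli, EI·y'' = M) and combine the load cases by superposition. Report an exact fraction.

Load 1 — point force P=-2 kN at a=12/5 m (b=L-a=18/5):
  y_1 = -Pb²x²(3aL-(3a+b)x)/(6L³EI)  [x≤a] = -(-2)·(18/5)²·2²·(3·(12/5)·6-(3·(12/5)+(18/5))·2)/(6·6³·1000) = 27/15625 m
Load 2 — uniform load w=17 kN/m over full span:
  y_2 = -wx²(L-x)²/(24EI) = -17·2²·(6-2)²/(24·1000) = -17/375 m
Superposition: y = Σ y_i = -2044/46875 m ≈ -0.043605 m

y(2) = -2044/46875 m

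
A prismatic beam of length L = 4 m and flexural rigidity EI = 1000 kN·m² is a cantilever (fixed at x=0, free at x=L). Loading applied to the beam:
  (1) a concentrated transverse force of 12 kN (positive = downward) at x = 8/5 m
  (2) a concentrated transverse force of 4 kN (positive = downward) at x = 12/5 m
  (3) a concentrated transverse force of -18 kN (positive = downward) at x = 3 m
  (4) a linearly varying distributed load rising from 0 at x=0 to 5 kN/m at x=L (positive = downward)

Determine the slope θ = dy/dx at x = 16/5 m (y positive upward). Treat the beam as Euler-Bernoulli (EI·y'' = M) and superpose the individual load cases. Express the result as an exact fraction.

Load 1 — point force P=12 kN at a=8/5 m (b=L-a=12/5):
  θ_1 = -Pa²/(2EI)  [x>a] = -12·(8/5)²/(2·1000) = -48/3125 rad
Load 2 — point force P=4 kN at a=12/5 m (b=L-a=8/5):
  θ_2 = -Pa²/(2EI)  [x>a] = -4·(12/5)²/(2·1000) = -36/3125 rad
Load 3 — point force P=-18 kN at a=3 m (b=L-a=1):
  θ_3 = -Pa²/(2EI)  [x>a] = -(-18)·3²/(2·1000) = 81/1000 rad
Load 4 — triangular load w₀=5 kN/m (0→w₀ over full span):
  θ_4 = (w₀Lx²/4-w₀L²x/3-w₀x⁴/(24L))/EI = (5·4·(16/5)²/4-5·4²·(16/5)/3-5·(16/5)⁴/(24·4))/1000 = -1856/46875 rad
Superposition: θ = Σ θ_i = 5447/375000 rad ≈ 0.014525 rad

θ(16/5) = 5447/375000 rad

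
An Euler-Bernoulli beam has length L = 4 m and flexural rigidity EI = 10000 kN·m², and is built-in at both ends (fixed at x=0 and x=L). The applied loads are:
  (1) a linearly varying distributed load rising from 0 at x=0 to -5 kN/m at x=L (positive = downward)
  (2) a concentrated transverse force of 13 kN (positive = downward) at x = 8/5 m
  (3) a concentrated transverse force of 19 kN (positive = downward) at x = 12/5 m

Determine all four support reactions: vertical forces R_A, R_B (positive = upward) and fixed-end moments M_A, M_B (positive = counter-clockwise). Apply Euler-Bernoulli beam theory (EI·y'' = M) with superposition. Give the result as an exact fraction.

Load 1 — triangular load w₀=-5 kN/m (0→w₀ over full span):
  R_A = 3w₀L/20 = 3·(-5)·4/20 = -3 kN
  M_A = w₀L²/30 = (-5)·4²/30 = -8/3 kN·m
  R_B = 7w₀L/20 = 7·(-5)·4/20 = -7 kN
  M_B = -w₀L²/20 = -(-5)·4²/20 = 4 kN·m
Load 2 — point force P=13 kN at a=8/5 m (b=L-a=12/5):
  R_A = Pb²(3a+b)/L³ = 13·(12/5)²·(3·(8/5)+(12/5))/4³ = 1053/125 kN
  M_A = Pab²/L² = 13·(8/5)·(12/5)²/4² = 936/125 kN·m
  R_B = Pa²(a+3b)/L³ = 13·(8/5)²·((8/5)+3·(12/5))/4³ = 572/125 kN
  M_B = -Pa²b/L² = -13·(8/5)²·(12/5)/4² = -624/125 kN·m
Load 3 — point force P=19 kN at a=12/5 m (b=L-a=8/5):
  R_A = Pb²(3a+b)/L³ = 19·(8/5)²·(3·(12/5)+(8/5))/4³ = 836/125 kN
  M_A = Pab²/L² = 19·(12/5)·(8/5)²/4² = 912/125 kN·m
  R_B = Pa²(a+3b)/L³ = 19·(12/5)²·((12/5)+3·(8/5))/4³ = 1539/125 kN
  M_B = -Pa²b/L² = -19·(12/5)²·(8/5)/4² = -1368/125 kN·m
Superposition: R_A = 1514/125 kN, M_A = 4544/375 kN·m, R_B = 1236/125 kN, M_B = -1492/125 kN·m

R_A = 1514/125 kN, M_A = 4544/375 kN·m, R_B = 1236/125 kN, M_B = -1492/125 kN·m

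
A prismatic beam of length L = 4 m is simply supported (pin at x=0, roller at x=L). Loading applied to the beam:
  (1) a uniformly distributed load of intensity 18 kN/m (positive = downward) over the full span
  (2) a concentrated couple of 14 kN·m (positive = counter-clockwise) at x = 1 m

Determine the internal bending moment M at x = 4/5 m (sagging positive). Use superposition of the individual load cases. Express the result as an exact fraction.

Load 1 — uniform load w=18 kN/m over full span:
  M_1 = wx(L-x)/2 = 18·(4/5)·(4-(4/5))/2 = 576/25 kN·m
Load 2 — applied couple M₀=14 kN·m at a=1 m (b=L-a=3):
  M_2 = M₀x/L  [x≤a] = 14·(4/5)/4 = 14/5 kN·m
Superposition: M = Σ M_i = 646/25 kN·m ≈ 25.840000 kN·m

M(4/5) = 646/25 kN·m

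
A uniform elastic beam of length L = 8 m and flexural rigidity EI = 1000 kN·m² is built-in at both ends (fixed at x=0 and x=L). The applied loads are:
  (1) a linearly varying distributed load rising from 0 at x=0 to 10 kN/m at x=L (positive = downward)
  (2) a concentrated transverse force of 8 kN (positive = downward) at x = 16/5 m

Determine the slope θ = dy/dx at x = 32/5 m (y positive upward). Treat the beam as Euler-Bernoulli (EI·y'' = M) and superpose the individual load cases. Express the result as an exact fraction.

Load 1 — triangular load w₀=10 kN/m (0→w₀ over full span):
  θ_1 = -w₀(2x(L-x)(L-2x)(x+2L)+x²(L-x)²)/(120LEI) = -10·(2·(32/5)·(8-(32/5))·(8-2·(32/5))·((32/5)+2·8)+(32/5)²·(8-(32/5))²)/(120·8·1000) = 1024/46875 rad
Load 2 — point force P=8 kN at a=16/5 m (b=L-a=24/5):
  θ_2 = Pa²(L-x)(2bL-(3b+a)(L-x))/(2L³EI)  [x>a] = 8·(16/5)²·(8-(32/5))·(2·(24/5)·8-(3·(24/5)+(16/5))·(8-(32/5)))/(2·8³·1000) = 2432/390625 rad
Superposition: θ = Σ θ_i = 32896/1171875 rad ≈ 0.028071 rad

θ(32/5) = 32896/1171875 rad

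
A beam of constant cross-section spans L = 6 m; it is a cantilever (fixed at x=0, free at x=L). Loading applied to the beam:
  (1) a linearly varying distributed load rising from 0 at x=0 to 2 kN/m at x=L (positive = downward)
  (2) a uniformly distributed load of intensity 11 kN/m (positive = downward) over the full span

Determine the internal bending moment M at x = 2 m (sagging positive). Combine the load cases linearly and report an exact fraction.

M(2) = -904/9 kN·m

Load 1 — triangular load w₀=2 kN/m (0→w₀ over full span):
  M_1 = w₀Lx/2 - w₀L²/3 - w₀x³/(6L) = 2·6·2/2 - 2·6²/3 - 2·2³/(6·6) = -112/9 kN·m
Load 2 — uniform load w=11 kN/m over full span:
  M_2 = -w(L-x)²/2 = -11·(6-2)²/2 = -88 kN·m
Superposition: M = Σ M_i = -904/9 kN·m ≈ -100.444444 kN·m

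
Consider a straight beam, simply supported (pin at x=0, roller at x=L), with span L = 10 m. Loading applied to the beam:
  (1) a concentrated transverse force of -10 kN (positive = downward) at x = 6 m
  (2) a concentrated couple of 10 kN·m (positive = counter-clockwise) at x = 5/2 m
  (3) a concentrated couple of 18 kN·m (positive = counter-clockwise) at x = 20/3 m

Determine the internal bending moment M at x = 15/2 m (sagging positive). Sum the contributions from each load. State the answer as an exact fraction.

Load 1 — point force P=-10 kN at a=6 m (b=L-a=4):
  M_1 = Pa(L-x)/L  [x>a] = (-10)·6·(10-(15/2))/10 = -15 kN·m
Load 2 — applied couple M₀=10 kN·m at a=5/2 m (b=L-a=15/2):
  M_2 = M₀x/L - M₀  [x>a] = 10·(15/2)/10 - 10 = -5/2 kN·m
Load 3 — applied couple M₀=18 kN·m at a=20/3 m (b=L-a=10/3):
  M_3 = M₀x/L - M₀  [x>a] = 18·(15/2)/10 - 18 = -9/2 kN·m
Superposition: M = Σ M_i = -22 kN·m ≈ -22.000000 kN·m

M(15/2) = -22 kN·m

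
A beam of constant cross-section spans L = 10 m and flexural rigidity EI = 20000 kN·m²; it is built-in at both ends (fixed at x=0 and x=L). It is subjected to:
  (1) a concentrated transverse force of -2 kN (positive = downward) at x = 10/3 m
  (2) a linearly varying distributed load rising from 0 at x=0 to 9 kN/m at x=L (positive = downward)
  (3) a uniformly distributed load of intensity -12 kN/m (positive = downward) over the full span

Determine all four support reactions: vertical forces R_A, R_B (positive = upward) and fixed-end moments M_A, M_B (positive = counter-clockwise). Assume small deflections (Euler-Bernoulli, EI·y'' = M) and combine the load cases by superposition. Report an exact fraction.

Load 1 — point force P=-2 kN at a=10/3 m (b=L-a=20/3):
  R_A = Pb²(3a+b)/L³ = (-2)·(20/3)²·(3·(10/3)+(20/3))/10³ = -40/27 kN
  M_A = Pab²/L² = (-2)·(10/3)·(20/3)²/10² = -80/27 kN·m
  R_B = Pa²(a+3b)/L³ = (-2)·(10/3)²·((10/3)+3·(20/3))/10³ = -14/27 kN
  M_B = -Pa²b/L² = -(-2)·(10/3)²·(20/3)/10² = 40/27 kN·m
Load 2 — triangular load w₀=9 kN/m (0→w₀ over full span):
  R_A = 3w₀L/20 = 3·9·10/20 = 27/2 kN
  M_A = w₀L²/30 = 9·10²/30 = 30 kN·m
  R_B = 7w₀L/20 = 7·9·10/20 = 63/2 kN
  M_B = -w₀L²/20 = -9·10²/20 = -45 kN·m
Load 3 — uniform load w=-12 kN/m over full span:
  R_A = wL/2 = (-12)·10/2 = -60 kN
  M_A = wL²/12 = (-12)·10²/12 = -100 kN·m
  R_B = wL/2 = (-12)·10/2 = -60 kN
  M_B = -wL²/12 = -(-12)·10²/12 = 100 kN·m
Superposition: R_A = -2591/54 kN, M_A = -1970/27 kN·m, R_B = -1567/54 kN, M_B = 1525/27 kN·m

R_A = -2591/54 kN, M_A = -1970/27 kN·m, R_B = -1567/54 kN, M_B = 1525/27 kN·m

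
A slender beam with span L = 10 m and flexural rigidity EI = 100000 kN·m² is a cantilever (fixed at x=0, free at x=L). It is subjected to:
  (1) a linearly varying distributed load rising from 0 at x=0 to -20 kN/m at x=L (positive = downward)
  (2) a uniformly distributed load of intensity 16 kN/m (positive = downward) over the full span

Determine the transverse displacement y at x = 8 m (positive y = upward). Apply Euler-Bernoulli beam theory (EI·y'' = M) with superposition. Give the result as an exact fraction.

y(8) = -208/15625 m

Load 1 — triangular load w₀=-20 kN/m (0→w₀ over full span):
  y_1 = (w₀Lx³/12-w₀L²x²/6-w₀x⁵/(120L))/EI = ((-20)·10·8³/12-(-20)·10²·8²/6-(-20)·8⁵/(120·10))/100000 = 6256/46875 m
Load 2 — uniform load w=16 kN/m over full span:
  y_2 = -wx²(x²-4Lx+6L²)/(24EI) = -16·8²·(8²-4·10·8+6·10²)/(24·100000) = -1376/9375 m
Superposition: y = Σ y_i = -208/15625 m ≈ -0.013312 m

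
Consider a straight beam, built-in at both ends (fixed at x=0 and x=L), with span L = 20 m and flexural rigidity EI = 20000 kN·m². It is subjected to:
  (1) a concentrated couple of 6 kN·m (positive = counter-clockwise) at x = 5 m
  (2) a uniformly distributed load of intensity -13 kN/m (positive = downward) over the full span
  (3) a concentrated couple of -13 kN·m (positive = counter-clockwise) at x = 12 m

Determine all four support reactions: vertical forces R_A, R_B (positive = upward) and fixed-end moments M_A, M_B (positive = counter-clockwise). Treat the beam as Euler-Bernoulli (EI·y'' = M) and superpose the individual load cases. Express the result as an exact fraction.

R_A = -261197/2000 kN, M_A = -263171/600 kN·m, R_B = -258803/2000 kN, M_B = 260189/600 kN·m

Load 1 — applied couple M₀=6 kN·m at a=5 m (b=L-a=15):
  R_A = 6M₀ab/L³ = 6·6·5·15/20³ = 27/80 kN
  M_A = M₀b(2a-b)/L² = 6·15·(2·5-15)/20² = -9/8 kN·m
  R_B = -6M₀ab/L³ = -6·6·5·15/20³ = -27/80 kN
  M_B = M₀a(2b-a)/L² = 6·5·(2·15-5)/20² = 15/8 kN·m
Load 2 — uniform load w=-13 kN/m over full span:
  R_A = wL/2 = (-13)·20/2 = -130 kN
  M_A = wL²/12 = (-13)·20²/12 = -1300/3 kN·m
  R_B = wL/2 = (-13)·20/2 = -130 kN
  M_B = -wL²/12 = -(-13)·20²/12 = 1300/3 kN·m
Load 3 — applied couple M₀=-13 kN·m at a=12 m (b=L-a=8):
  R_A = 6M₀ab/L³ = 6·(-13)·12·8/20³ = -117/125 kN
  M_A = M₀b(2a-b)/L² = (-13)·8·(2·12-8)/20² = -104/25 kN·m
  R_B = -6M₀ab/L³ = -6·(-13)·12·8/20³ = 117/125 kN
  M_B = M₀a(2b-a)/L² = (-13)·12·(2·8-12)/20² = -39/25 kN·m
Superposition: R_A = -261197/2000 kN, M_A = -263171/600 kN·m, R_B = -258803/2000 kN, M_B = 260189/600 kN·m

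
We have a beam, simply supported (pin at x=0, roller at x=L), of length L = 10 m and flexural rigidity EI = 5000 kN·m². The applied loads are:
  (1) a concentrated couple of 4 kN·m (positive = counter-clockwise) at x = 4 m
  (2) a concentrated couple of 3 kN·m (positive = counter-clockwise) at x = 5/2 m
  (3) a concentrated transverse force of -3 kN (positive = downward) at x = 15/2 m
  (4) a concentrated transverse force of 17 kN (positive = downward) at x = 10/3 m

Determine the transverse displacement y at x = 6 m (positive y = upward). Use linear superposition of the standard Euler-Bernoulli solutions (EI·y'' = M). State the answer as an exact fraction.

y(6) = -1356883/32400000 m

Load 1 — applied couple M₀=4 kN·m at a=4 m (b=L-a=6):
  y_1 = (M₀x³/(6L)-M₀(x-a)²/2+C₁x)/EI  [x>a] with C₁=M₀(3b²-L²)/(6L)=8/15 = (4·6³/(6·10)-4·(6-4)²/2+(8/15)·6)/5000 = 6/3125 m
Load 2 — applied couple M₀=3 kN·m at a=5/2 m (b=L-a=15/2):
  y_2 = (M₀x³/(6L)-M₀(x-a)²/2+C₁x)/EI  [x>a] with C₁=M₀(3b²-L²)/(6L)=55/16 = (3·6³/(6·10)-3·(6-(5/2))²/2+(55/16)·6)/5000 = 261/100000 m
Load 3 — point force P=-3 kN at a=15/2 m (b=L-a=5/2):
  y_3 = -Pbx(L²-b²-x²)/(6LEI)  [x≤a] = -(-3)·(5/2)·6·(10²-(5/2)²-6²)/(6·10·5000) = 693/80000 m
Load 4 — point force P=17 kN at a=10/3 m (b=L-a=20/3):
  y_4 = -Pa(L-x)(2Lx-a²-x²)/(6LEI)  [x>a] = -17·(10/3)·(10-6)·(2·10·6-(10/3)²-6²)/(6·10·5000) = -2788/50625 m
Superposition: y = Σ y_i = -1356883/32400000 m ≈ -0.041879 m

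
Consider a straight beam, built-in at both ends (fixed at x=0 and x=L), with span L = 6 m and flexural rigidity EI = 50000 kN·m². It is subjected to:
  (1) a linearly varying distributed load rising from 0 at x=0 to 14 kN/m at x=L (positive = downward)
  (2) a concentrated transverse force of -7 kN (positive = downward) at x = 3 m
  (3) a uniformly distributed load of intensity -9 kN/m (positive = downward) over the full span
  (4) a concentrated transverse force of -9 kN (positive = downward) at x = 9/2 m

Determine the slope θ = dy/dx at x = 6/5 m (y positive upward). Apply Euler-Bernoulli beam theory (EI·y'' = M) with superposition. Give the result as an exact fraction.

Load 1 — triangular load w₀=14 kN/m (0→w₀ over full span):
  θ_1 = -w₀(2x(L-x)(L-2x)(x+2L)+x²(L-x)²)/(120LEI) = -14·(2·(6/5)·(6-(6/5))·(6-2·(6/5))·((6/5)+2·6)+(6/5)²·(6-(6/5))²)/(120·6·50000) = -441/1953125 rad
Load 2 — point force P=-7 kN at a=3 m (b=L-a=3):
  θ_2 = -Pb²x(2aL-(3a+b)x)/(2L³EI)  [x≤a] = -(-7)·3²·(6/5)·(2·3·6-(3·3+3)·(6/5))/(2·6³·50000) = 189/2500000 rad
Load 3 — uniform load w=-9 kN/m over full span:
  θ_3 = -wx(L-x)(L-2x)/(12EI) = -(-9)·(6/5)·(6-(6/5))·(6-2·(6/5))/(12·50000) = 243/781250 rad
Load 4 — point force P=-9 kN at a=9/2 m (b=L-a=3/2):
  θ_4 = -Pb²x(2aL-(3a+b)x)/(2L³EI)  [x≤a] = -(-9)·(3/2)²·(6/5)·(2·(9/2)·6-(3·(9/2)+(3/2))·(6/5))/(2·6³·50000) = 81/2000000 rad
Superposition: θ = Σ θ_i = 50337/250000000 rad ≈ 0.000201 rad

θ(6/5) = 50337/250000000 rad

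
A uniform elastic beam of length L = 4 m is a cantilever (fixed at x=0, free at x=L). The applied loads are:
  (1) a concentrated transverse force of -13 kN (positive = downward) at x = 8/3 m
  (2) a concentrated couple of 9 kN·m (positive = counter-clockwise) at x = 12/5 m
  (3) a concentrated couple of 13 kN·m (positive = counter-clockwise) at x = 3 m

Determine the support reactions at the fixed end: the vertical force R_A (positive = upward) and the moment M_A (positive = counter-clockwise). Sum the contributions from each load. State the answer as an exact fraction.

R_A = -13 kN, M_A = -170/3 kN·m

Load 1 — point force P=-13 kN at a=8/3 m (b=L-a=4/3):
  R_A = P = (-13) = -13 kN
  M_A = Pa = (-13)·(8/3) = -104/3 kN·m
Load 2 — applied couple M₀=9 kN·m at a=12/5 m (b=L-a=8/5):
  R_A = 0 kN
  M_A = -M₀ = -9 kN·m
Load 3 — applied couple M₀=13 kN·m at a=3 m (b=L-a=1):
  R_A = 0 kN
  M_A = -M₀ = -13 kN·m
Superposition: R_A = -13 kN, M_A = -170/3 kN·m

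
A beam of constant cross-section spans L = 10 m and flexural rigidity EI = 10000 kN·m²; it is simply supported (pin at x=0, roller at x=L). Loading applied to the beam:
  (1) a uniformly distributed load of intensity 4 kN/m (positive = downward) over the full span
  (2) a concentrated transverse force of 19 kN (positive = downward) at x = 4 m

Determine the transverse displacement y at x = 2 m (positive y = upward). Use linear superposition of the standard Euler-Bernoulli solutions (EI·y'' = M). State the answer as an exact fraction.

y(2) = -403/7500 m

Load 1 — uniform load w=4 kN/m over full span:
  y_1 = -wx(L³-2Lx²+x³)/(24EI) = -4·2·(10³-2·10·2²+2³)/(24·10000) = -58/1875 m
Load 2 — point force P=19 kN at a=4 m (b=L-a=6):
  y_2 = -Pbx(L²-b²-x²)/(6LEI)  [x≤a] = -19·6·2·(10²-6²-2²)/(6·10·10000) = -57/2500 m
Superposition: y = Σ y_i = -403/7500 m ≈ -0.053733 m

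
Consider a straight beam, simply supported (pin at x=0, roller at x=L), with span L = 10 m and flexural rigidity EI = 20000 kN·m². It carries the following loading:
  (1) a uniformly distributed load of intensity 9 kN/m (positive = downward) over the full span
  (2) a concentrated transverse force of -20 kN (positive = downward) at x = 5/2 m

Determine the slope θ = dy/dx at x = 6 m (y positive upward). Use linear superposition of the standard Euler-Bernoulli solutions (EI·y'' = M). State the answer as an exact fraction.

θ(6) = 583/160000 rad

Load 1 — uniform load w=9 kN/m over full span:
  θ_1 = -w(L³-6Lx²+4x³)/(24EI) = -9·(10³-6·10·6²+4·6³)/(24·20000) = 111/20000 rad
Load 2 — point force P=-20 kN at a=5/2 m (b=L-a=15/2):
  θ_2 = -Pa(2L²-6Lx+3x²+a²)/(6LEI)  [x>a] = -(-20)·(5/2)·(2·10²-6·10·6+3·6²+(5/2)²)/(6·10·20000) = -61/32000 rad
Superposition: θ = Σ θ_i = 583/160000 rad ≈ 0.003644 rad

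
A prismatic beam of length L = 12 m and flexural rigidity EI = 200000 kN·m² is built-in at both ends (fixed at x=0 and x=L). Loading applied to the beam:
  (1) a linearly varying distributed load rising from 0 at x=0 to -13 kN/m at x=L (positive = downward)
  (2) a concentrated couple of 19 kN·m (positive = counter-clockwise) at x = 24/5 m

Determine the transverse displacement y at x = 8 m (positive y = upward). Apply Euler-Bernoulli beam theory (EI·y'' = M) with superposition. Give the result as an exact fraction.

y(8) = 2251/1406250 m

Load 1 — triangular load w₀=-13 kN/m (0→w₀ over full span):
  y_1 = -w₀x²(L-x)²(x+2L)/(120LEI) = -(-13)·8²·(12-8)²·(8+2·12)/(120·12·200000) = 208/140625 m
Load 2 — applied couple M₀=19 kN·m at a=24/5 m (b=L-a=36/5):
  y_2 = (R_Ax³/6 - M_Ax²/2 - M₀(x-a)²/2)/EI  [x>a] with R_A=57/25, M_A=57/25 = ((57/25)·8³/6 - (57/25)·8²/2 - 19·(8-(24/5))²/2)/200000 = 19/156250 m
Superposition: y = Σ y_i = 2251/1406250 m ≈ 0.001601 m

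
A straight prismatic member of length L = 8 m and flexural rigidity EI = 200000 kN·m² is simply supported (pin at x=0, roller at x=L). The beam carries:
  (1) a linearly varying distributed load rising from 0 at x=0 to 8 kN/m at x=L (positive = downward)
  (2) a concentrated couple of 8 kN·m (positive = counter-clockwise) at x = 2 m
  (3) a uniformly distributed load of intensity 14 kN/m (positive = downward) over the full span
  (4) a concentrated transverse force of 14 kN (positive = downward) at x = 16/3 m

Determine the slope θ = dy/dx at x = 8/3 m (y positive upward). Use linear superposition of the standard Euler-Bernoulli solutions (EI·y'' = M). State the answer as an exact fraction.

Load 1 — triangular load w₀=8 kN/m (0→w₀ over full span):
  θ_1 = -w₀(7L⁴-30L²x²+15x⁴)/(360LEI) = -8·(7·8⁴-30·8²·(8/3)²+15·(8/3)⁴)/(360·8·200000) = -832/3796875 rad
Load 2 — applied couple M₀=8 kN·m at a=2 m (b=L-a=6):
  θ_2 = (M₀x²/(2L)-M₀(x-a)+C₁)/EI  [x>a] with C₁=M₀(3b²-L²)/(6L)=22/3 = (8·(8/3)²/(2·8)-8·((8/3)-2)+(22/3))/200000 = 1/36000 rad
Load 3 — uniform load w=14 kN/m over full span:
  θ_3 = -w(L³-6Lx²+4x³)/(24EI) = -14·(8³-6·8·(8/3)²+4·(8/3)³)/(24·200000) = -182/253125 rad
Load 4 — point force P=14 kN at a=16/3 m (b=L-a=8/3):
  θ_4 = -Pb(L²-b²-3x²)/(6LEI)  [x≤a] = -14·(8/3)·(8²-(8/3)²-3·(8/3)²)/(6·8·200000) = -7/50625 rad
Superposition: θ = Σ θ_i = -127409/121500000 rad ≈ -0.001049 rad

θ(8/3) = -127409/121500000 rad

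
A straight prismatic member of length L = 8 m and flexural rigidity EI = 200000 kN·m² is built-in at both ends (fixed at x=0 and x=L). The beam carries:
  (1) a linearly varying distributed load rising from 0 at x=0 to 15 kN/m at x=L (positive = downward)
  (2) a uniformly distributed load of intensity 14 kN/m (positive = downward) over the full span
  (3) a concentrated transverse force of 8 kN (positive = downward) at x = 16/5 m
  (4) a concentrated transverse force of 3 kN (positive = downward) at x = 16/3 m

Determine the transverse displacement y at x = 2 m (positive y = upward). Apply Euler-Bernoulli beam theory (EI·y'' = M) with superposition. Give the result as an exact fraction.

Load 1 — triangular load w₀=15 kN/m (0→w₀ over full span):
  y_1 = -w₀x²(L-x)²(x+2L)/(120LEI) = -15·2²·(8-2)²·(2+2·8)/(120·8·200000) = -81/400000 m
Load 2 — uniform load w=14 kN/m over full span:
  y_2 = -wx²(L-x)²/(24EI) = -14·2²·(8-2)²/(24·200000) = -21/50000 m
Load 3 — point force P=8 kN at a=16/5 m (b=L-a=24/5):
  y_3 = -Pb²x²(3aL-(3a+b)x)/(6L³EI)  [x≤a] = -8·(24/5)²·2²·(3·(16/5)·8-(3·(16/5)+(24/5))·2)/(6·8³·200000) = -9/156250 m
Load 4 — point force P=3 kN at a=16/3 m (b=L-a=8/3):
  y_4 = -Pb²x²(3aL-(3a+b)x)/(6L³EI)  [x≤a] = -3·(8/3)²·2²·(3·(16/3)·8-(3·(16/3)+(8/3))·2)/(6·8³·200000) = -17/1350000 m
Superposition: y = Σ y_i = -187027/270000000 m ≈ -0.000693 m

y(2) = -187027/270000000 m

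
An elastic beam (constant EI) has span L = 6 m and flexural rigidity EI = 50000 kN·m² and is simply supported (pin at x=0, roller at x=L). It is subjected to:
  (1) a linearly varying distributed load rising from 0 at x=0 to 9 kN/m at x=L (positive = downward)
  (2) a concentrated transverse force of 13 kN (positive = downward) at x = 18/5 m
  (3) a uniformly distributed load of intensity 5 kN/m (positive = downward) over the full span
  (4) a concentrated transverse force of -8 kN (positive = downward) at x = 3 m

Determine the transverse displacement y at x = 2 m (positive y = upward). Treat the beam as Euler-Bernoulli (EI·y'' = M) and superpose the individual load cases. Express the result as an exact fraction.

Load 1 — triangular load w₀=9 kN/m (0→w₀ over full span):
  y_1 = -w₀x(7L⁴-10L²x²+3x⁴)/(360LEI) = -9·2·(7·6⁴-10·6²·2²+3·2⁴)/(360·6·50000) = -4/3125 m
Load 2 — point force P=13 kN at a=18/5 m (b=L-a=12/5):
  y_2 = -Pbx(L²-b²-x²)/(6LEI)  [x≤a] = -13·(12/5)·2·(6²-(12/5)²-2²)/(6·6·50000) = -1066/1171875 m
Load 3 — uniform load w=5 kN/m over full span:
  y_3 = -wx(L³-2Lx²+x³)/(24EI) = -5·2·(6³-2·6·2²+2³)/(24·50000) = -11/7500 m
Load 4 — point force P=-8 kN at a=3 m (b=L-a=3):
  y_4 = -Pbx(L²-b²-x²)/(6LEI)  [x≤a] = -(-8)·3·2·(6²-3²-2²)/(6·6·50000) = 23/37500 m
Superposition: y = Σ y_i = -3566/1171875 m ≈ -0.003043 m

y(2) = -3566/1171875 m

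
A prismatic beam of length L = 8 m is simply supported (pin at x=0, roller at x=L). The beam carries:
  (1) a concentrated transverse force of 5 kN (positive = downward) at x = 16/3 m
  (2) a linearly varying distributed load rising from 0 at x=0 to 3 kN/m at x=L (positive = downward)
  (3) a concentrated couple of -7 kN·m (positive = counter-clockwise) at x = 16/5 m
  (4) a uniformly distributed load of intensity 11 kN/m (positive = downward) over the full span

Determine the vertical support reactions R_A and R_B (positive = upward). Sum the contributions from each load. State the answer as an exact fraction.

R_A = 1171/24 kN, R_B = 1349/24 kN

Load 1 — point force P=5 kN at a=16/3 m (b=L-a=8/3):
  R_A = Pb/L = 5·(8/3)/8 = 5/3 kN
  R_B = Pa/L = 5·(16/3)/8 = 10/3 kN
Load 2 — triangular load w₀=3 kN/m (0→w₀ over full span):
  R_A = w₀L/6 = 3·8/6 = 4 kN
  R_B = w₀L/3 = 3·8/3 = 8 kN
Load 3 — applied couple M₀=-7 kN·m at a=16/5 m (b=L-a=24/5):
  R_A = M₀/L = (-7)/8 = -7/8 kN
  R_B = -M₀/L = -(-7)/8 = 7/8 kN
Load 4 — uniform load w=11 kN/m over full span:
  R_A = wL/2 = 11·8/2 = 44 kN
  R_B = wL/2 = 11·8/2 = 44 kN
Superposition: R_A = 1171/24 kN, R_B = 1349/24 kN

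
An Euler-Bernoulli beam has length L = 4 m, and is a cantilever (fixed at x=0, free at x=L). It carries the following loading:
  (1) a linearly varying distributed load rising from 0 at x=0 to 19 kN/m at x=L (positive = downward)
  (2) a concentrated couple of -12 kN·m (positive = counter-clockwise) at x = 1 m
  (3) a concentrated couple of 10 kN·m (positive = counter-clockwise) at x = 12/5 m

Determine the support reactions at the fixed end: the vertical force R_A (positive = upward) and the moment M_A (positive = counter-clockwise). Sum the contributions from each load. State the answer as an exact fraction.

R_A = 38 kN, M_A = 310/3 kN·m

Load 1 — triangular load w₀=19 kN/m (0→w₀ over full span):
  R_A = w₀L/2 = 19·4/2 = 38 kN
  M_A = w₀L²/3 = 19·4²/3 = 304/3 kN·m
Load 2 — applied couple M₀=-12 kN·m at a=1 m (b=L-a=3):
  R_A = 0 kN
  M_A = -M₀ = -(-12) = 12 kN·m
Load 3 — applied couple M₀=10 kN·m at a=12/5 m (b=L-a=8/5):
  R_A = 0 kN
  M_A = -M₀ = -10 kN·m
Superposition: R_A = 38 kN, M_A = 310/3 kN·m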